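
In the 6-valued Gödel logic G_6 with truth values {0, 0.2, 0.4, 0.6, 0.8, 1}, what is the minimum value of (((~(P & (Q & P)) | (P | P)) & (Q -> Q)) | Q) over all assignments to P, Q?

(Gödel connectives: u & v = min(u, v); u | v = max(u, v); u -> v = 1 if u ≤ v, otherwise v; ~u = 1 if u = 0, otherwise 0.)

The minimum is attained at P = 0.2, Q = 0.2:
  (Q & P) = min(0.2, 0.2) = 0.2
  (P & (Q & P)) = min(0.2, 0.2) = 0.2
  ~(P & (Q & P)): Gödel ¬ of 0.2 = 0 (operand ≠ 0)
  (P | P) = max(0.2, 0.2) = 0.2
  (~(P & (Q & P)) | (P | P)) = max(0, 0.2) = 0.2
  (Q -> Q): 0.2 ≤ 0.2, so result = 1
  ((~(P & (Q & P)) | (P | P)) & (Q -> Q)) = min(0.2, 1) = 0.2
  (((~(P & (Q & P)) | (P | P)) & (Q -> Q)) | Q) = max(0.2, 0.2) = 0.2
Checking all 36 assignments confirms none give a value below 0.20.

0.20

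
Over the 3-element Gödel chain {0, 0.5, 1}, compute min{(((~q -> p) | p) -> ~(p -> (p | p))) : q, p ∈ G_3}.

The minimum is attained at q = 0, p = 0.5:
  ~q: Gödel ¬ of 0 = 1 (operand is 0)
  (~q -> p): 1 > 0.5, so result = 0.5
  ((~q -> p) | p) = max(0.5, 0.5) = 0.5
  (p | p) = max(0.5, 0.5) = 0.5
  (p -> (p | p)): 0.5 ≤ 0.5, so result = 1
  ~(p -> (p | p)): Gödel ¬ of 1 = 0 (operand ≠ 0)
  (((~q -> p) | p) -> ~(p -> (p | p))): 0.5 > 0, so result = 0
Checking all 9 assignments confirms none give a value below 0.00.

0.00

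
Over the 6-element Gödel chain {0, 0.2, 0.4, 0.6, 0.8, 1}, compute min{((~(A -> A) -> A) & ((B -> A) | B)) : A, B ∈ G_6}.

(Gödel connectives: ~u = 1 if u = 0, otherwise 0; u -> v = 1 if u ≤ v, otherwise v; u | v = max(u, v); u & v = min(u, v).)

0.20

The minimum is attained at A = 0, B = 0.2:
  (A -> A): 0 ≤ 0, so result = 1
  ~(A -> A): Gödel ¬ of 1 = 0 (operand ≠ 0)
  (~(A -> A) -> A): 0 ≤ 0, so result = 1
  (B -> A): 0.2 > 0, so result = 0
  ((B -> A) | B) = max(0, 0.2) = 0.2
  ((~(A -> A) -> A) & ((B -> A) | B)) = min(1, 0.2) = 0.2
Checking all 36 assignments confirms none give a value below 0.20.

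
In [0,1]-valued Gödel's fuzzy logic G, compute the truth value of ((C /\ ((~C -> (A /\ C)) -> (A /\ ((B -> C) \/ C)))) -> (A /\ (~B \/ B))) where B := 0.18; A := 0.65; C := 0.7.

~C: Gödel ¬ of 0.7 = 0 (operand ≠ 0)
(A /\ C) = min(0.65, 0.7) = 0.65
(~C -> (A /\ C)): 0 ≤ 0.65, so result = 1
(B -> C): 0.18 ≤ 0.7, so result = 1
((B -> C) \/ C) = max(1, 0.7) = 1
(A /\ ((B -> C) \/ C)) = min(0.65, 1) = 0.65
((~C -> (A /\ C)) -> (A /\ ((B -> C) \/ C))): 1 > 0.65, so result = 0.65
(C /\ ((~C -> (A /\ C)) -> (A /\ ((B -> C) \/ C)))) = min(0.7, 0.65) = 0.65
~B: Gödel ¬ of 0.18 = 0 (operand ≠ 0)
(~B \/ B) = max(0, 0.18) = 0.18
(A /\ (~B \/ B)) = min(0.65, 0.18) = 0.18
((C /\ ((~C -> (A /\ C)) -> (A /\ ((B -> C) \/ C)))) -> (A /\ (~B \/ B))): 0.65 > 0.18, so result = 0.18

0.18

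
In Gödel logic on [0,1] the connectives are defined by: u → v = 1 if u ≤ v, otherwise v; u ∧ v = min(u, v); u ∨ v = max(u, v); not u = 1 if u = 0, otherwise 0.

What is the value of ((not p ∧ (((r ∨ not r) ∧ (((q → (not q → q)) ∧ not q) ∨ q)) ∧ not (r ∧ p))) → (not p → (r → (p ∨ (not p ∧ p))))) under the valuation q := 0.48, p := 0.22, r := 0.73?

1.00

not p: Gödel ¬ of 0.22 = 0 (operand ≠ 0)
not r: Gödel ¬ of 0.73 = 0 (operand ≠ 0)
(r ∨ not r) = max(0.73, 0) = 0.73
not q: Gödel ¬ of 0.48 = 0 (operand ≠ 0)
(not q → q): 0 ≤ 0.48, so result = 1
(q → (not q → q)): 0.48 ≤ 1, so result = 1
not q: Gödel ¬ of 0.48 = 0 (operand ≠ 0)
((q → (not q → q)) ∧ not q) = min(1, 0) = 0
(((q → (not q → q)) ∧ not q) ∨ q) = max(0, 0.48) = 0.48
((r ∨ not r) ∧ (((q → (not q → q)) ∧ not q) ∨ q)) = min(0.73, 0.48) = 0.48
(r ∧ p) = min(0.73, 0.22) = 0.22
not (r ∧ p): Gödel ¬ of 0.22 = 0 (operand ≠ 0)
(((r ∨ not r) ∧ (((q → (not q → q)) ∧ not q) ∨ q)) ∧ not (r ∧ p)) = min(0.48, 0) = 0
(not p ∧ (((r ∨ not r) ∧ (((q → (not q → q)) ∧ not q) ∨ q)) ∧ not (r ∧ p))) = min(0, 0) = 0
not p: Gödel ¬ of 0.22 = 0 (operand ≠ 0)
not p: Gödel ¬ of 0.22 = 0 (operand ≠ 0)
(not p ∧ p) = min(0, 0.22) = 0
(p ∨ (not p ∧ p)) = max(0.22, 0) = 0.22
(r → (p ∨ (not p ∧ p))): 0.73 > 0.22, so result = 0.22
(not p → (r → (p ∨ (not p ∧ p)))): 0 ≤ 0.22, so result = 1
((not p ∧ (((r ∨ not r) ∧ (((q → (not q → q)) ∧ not q) ∨ q)) ∧ not (r ∧ p))) → (not p → (r → (p ∨ (not p ∧ p))))): 0 ≤ 1, so result = 1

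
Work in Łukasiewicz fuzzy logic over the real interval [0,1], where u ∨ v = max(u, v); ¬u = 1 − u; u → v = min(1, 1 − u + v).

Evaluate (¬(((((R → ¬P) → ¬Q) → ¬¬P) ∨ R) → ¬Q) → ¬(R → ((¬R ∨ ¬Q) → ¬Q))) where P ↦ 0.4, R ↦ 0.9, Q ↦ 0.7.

¬P: Łukasiewicz ¬ gives 1 − 0.4 = 0.6
(R → ¬P): min(1, 1 − 0.9 + 0.6) = 0.7
¬Q: Łukasiewicz ¬ gives 1 − 0.7 = 0.3
((R → ¬P) → ¬Q): min(1, 1 − 0.7 + 0.3) = 0.6
¬P: Łukasiewicz ¬ gives 1 − 0.4 = 0.6
¬¬P: Łukasiewicz ¬ gives 1 − 0.6 = 0.4
(((R → ¬P) → ¬Q) → ¬¬P): min(1, 1 − 0.6 + 0.4) = 0.8
((((R → ¬P) → ¬Q) → ¬¬P) ∨ R) = max(0.8, 0.9) = 0.9
¬Q: Łukasiewicz ¬ gives 1 − 0.7 = 0.3
(((((R → ¬P) → ¬Q) → ¬¬P) ∨ R) → ¬Q): min(1, 1 − 0.9 + 0.3) = 0.4
¬(((((R → ¬P) → ¬Q) → ¬¬P) ∨ R) → ¬Q): Łukasiewicz ¬ gives 1 − 0.4 = 0.6
¬R: Łukasiewicz ¬ gives 1 − 0.9 = 0.1
¬Q: Łukasiewicz ¬ gives 1 − 0.7 = 0.3
(¬R ∨ ¬Q) = max(0.1, 0.3) = 0.3
¬Q: Łukasiewicz ¬ gives 1 − 0.7 = 0.3
((¬R ∨ ¬Q) → ¬Q): min(1, 1 − 0.3 + 0.3) = 1
(R → ((¬R ∨ ¬Q) → ¬Q)): min(1, 1 − 0.9 + 1) = 1
¬(R → ((¬R ∨ ¬Q) → ¬Q)): Łukasiewicz ¬ gives 1 − 1 = 0
(¬(((((R → ¬P) → ¬Q) → ¬¬P) ∨ R) → ¬Q) → ¬(R → ((¬R ∨ ¬Q) → ¬Q))): min(1, 1 − 0.6 + 0) = 0.4

0.40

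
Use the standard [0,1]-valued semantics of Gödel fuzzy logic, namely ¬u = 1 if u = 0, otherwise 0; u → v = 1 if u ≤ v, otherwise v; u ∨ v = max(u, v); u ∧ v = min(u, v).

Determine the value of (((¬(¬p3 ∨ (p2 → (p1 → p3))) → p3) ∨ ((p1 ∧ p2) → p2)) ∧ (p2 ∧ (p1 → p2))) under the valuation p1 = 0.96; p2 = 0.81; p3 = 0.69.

¬p3: Gödel ¬ of 0.69 = 0 (operand ≠ 0)
(p1 → p3): 0.96 > 0.69, so result = 0.69
(p2 → (p1 → p3)): 0.81 > 0.69, so result = 0.69
(¬p3 ∨ (p2 → (p1 → p3))) = max(0, 0.69) = 0.69
¬(¬p3 ∨ (p2 → (p1 → p3))): Gödel ¬ of 0.69 = 0 (operand ≠ 0)
(¬(¬p3 ∨ (p2 → (p1 → p3))) → p3): 0 ≤ 0.69, so result = 1
(p1 ∧ p2) = min(0.96, 0.81) = 0.81
((p1 ∧ p2) → p2): 0.81 ≤ 0.81, so result = 1
((¬(¬p3 ∨ (p2 → (p1 → p3))) → p3) ∨ ((p1 ∧ p2) → p2)) = max(1, 1) = 1
(p1 → p2): 0.96 > 0.81, so result = 0.81
(p2 ∧ (p1 → p2)) = min(0.81, 0.81) = 0.81
(((¬(¬p3 ∨ (p2 → (p1 → p3))) → p3) ∨ ((p1 ∧ p2) → p2)) ∧ (p2 ∧ (p1 → p2))) = min(1, 0.81) = 0.81

0.81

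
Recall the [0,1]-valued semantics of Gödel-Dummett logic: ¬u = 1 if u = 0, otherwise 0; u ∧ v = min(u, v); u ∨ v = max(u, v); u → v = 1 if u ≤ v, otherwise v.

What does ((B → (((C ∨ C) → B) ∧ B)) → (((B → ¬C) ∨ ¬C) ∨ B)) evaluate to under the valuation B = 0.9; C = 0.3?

0.90

(C ∨ C) = max(0.3, 0.3) = 0.3
((C ∨ C) → B): 0.3 ≤ 0.9, so result = 1
(((C ∨ C) → B) ∧ B) = min(1, 0.9) = 0.9
(B → (((C ∨ C) → B) ∧ B)): 0.9 ≤ 0.9, so result = 1
¬C: Gödel ¬ of 0.3 = 0 (operand ≠ 0)
(B → ¬C): 0.9 > 0, so result = 0
¬C: Gödel ¬ of 0.3 = 0 (operand ≠ 0)
((B → ¬C) ∨ ¬C) = max(0, 0) = 0
(((B → ¬C) ∨ ¬C) ∨ B) = max(0, 0.9) = 0.9
((B → (((C ∨ C) → B) ∧ B)) → (((B → ¬C) ∨ ¬C) ∨ B)): 1 > 0.9, so result = 0.9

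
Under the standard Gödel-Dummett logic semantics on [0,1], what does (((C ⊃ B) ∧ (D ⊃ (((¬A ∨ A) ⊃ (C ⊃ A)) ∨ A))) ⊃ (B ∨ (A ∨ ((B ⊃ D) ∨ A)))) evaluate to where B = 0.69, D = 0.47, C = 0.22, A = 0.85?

(C ⊃ B): 0.22 ≤ 0.69, so result = 1
¬A: Gödel ¬ of 0.85 = 0 (operand ≠ 0)
(¬A ∨ A) = max(0, 0.85) = 0.85
(C ⊃ A): 0.22 ≤ 0.85, so result = 1
((¬A ∨ A) ⊃ (C ⊃ A)): 0.85 ≤ 1, so result = 1
(((¬A ∨ A) ⊃ (C ⊃ A)) ∨ A) = max(1, 0.85) = 1
(D ⊃ (((¬A ∨ A) ⊃ (C ⊃ A)) ∨ A)): 0.47 ≤ 1, so result = 1
((C ⊃ B) ∧ (D ⊃ (((¬A ∨ A) ⊃ (C ⊃ A)) ∨ A))) = min(1, 1) = 1
(B ⊃ D): 0.69 > 0.47, so result = 0.47
((B ⊃ D) ∨ A) = max(0.47, 0.85) = 0.85
(A ∨ ((B ⊃ D) ∨ A)) = max(0.85, 0.85) = 0.85
(B ∨ (A ∨ ((B ⊃ D) ∨ A))) = max(0.69, 0.85) = 0.85
(((C ⊃ B) ∧ (D ⊃ (((¬A ∨ A) ⊃ (C ⊃ A)) ∨ A))) ⊃ (B ∨ (A ∨ ((B ⊃ D) ∨ A)))): 1 > 0.85, so result = 0.85

0.85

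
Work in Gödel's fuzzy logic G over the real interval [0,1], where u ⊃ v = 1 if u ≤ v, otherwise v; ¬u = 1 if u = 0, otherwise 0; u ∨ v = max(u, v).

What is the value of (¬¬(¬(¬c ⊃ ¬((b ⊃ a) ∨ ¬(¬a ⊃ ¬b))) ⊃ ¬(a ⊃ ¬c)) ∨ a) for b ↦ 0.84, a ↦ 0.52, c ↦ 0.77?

1.00

¬c: Gödel ¬ of 0.77 = 0 (operand ≠ 0)
(b ⊃ a): 0.84 > 0.52, so result = 0.52
¬a: Gödel ¬ of 0.52 = 0 (operand ≠ 0)
¬b: Gödel ¬ of 0.84 = 0 (operand ≠ 0)
(¬a ⊃ ¬b): 0 ≤ 0, so result = 1
¬(¬a ⊃ ¬b): Gödel ¬ of 1 = 0 (operand ≠ 0)
((b ⊃ a) ∨ ¬(¬a ⊃ ¬b)) = max(0.52, 0) = 0.52
¬((b ⊃ a) ∨ ¬(¬a ⊃ ¬b)): Gödel ¬ of 0.52 = 0 (operand ≠ 0)
(¬c ⊃ ¬((b ⊃ a) ∨ ¬(¬a ⊃ ¬b))): 0 ≤ 0, so result = 1
¬(¬c ⊃ ¬((b ⊃ a) ∨ ¬(¬a ⊃ ¬b))): Gödel ¬ of 1 = 0 (operand ≠ 0)
¬c: Gödel ¬ of 0.77 = 0 (operand ≠ 0)
(a ⊃ ¬c): 0.52 > 0, so result = 0
¬(a ⊃ ¬c): Gödel ¬ of 0 = 1 (operand is 0)
(¬(¬c ⊃ ¬((b ⊃ a) ∨ ¬(¬a ⊃ ¬b))) ⊃ ¬(a ⊃ ¬c)): 0 ≤ 1, so result = 1
¬(¬(¬c ⊃ ¬((b ⊃ a) ∨ ¬(¬a ⊃ ¬b))) ⊃ ¬(a ⊃ ¬c)): Gödel ¬ of 1 = 0 (operand ≠ 0)
¬¬(¬(¬c ⊃ ¬((b ⊃ a) ∨ ¬(¬a ⊃ ¬b))) ⊃ ¬(a ⊃ ¬c)): Gödel ¬ of 0 = 1 (operand is 0)
(¬¬(¬(¬c ⊃ ¬((b ⊃ a) ∨ ¬(¬a ⊃ ¬b))) ⊃ ¬(a ⊃ ¬c)) ∨ a) = max(1, 0.52) = 1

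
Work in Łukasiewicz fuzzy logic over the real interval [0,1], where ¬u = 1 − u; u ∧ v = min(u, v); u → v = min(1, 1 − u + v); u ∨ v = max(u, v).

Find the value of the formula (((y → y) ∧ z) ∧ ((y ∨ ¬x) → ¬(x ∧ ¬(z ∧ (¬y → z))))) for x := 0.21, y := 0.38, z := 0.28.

0.28

(y → y): min(1, 1 − 0.38 + 0.38) = 1
((y → y) ∧ z) = min(1, 0.28) = 0.28
¬x: Łukasiewicz ¬ gives 1 − 0.21 = 0.79
(y ∨ ¬x) = max(0.38, 0.79) = 0.79
¬y: Łukasiewicz ¬ gives 1 − 0.38 = 0.62
(¬y → z): min(1, 1 − 0.62 + 0.28) = 0.66
(z ∧ (¬y → z)) = min(0.28, 0.66) = 0.28
¬(z ∧ (¬y → z)): Łukasiewicz ¬ gives 1 − 0.28 = 0.72
(x ∧ ¬(z ∧ (¬y → z))) = min(0.21, 0.72) = 0.21
¬(x ∧ ¬(z ∧ (¬y → z))): Łukasiewicz ¬ gives 1 − 0.21 = 0.79
((y ∨ ¬x) → ¬(x ∧ ¬(z ∧ (¬y → z)))): min(1, 1 − 0.79 + 0.79) = 1
(((y → y) ∧ z) ∧ ((y ∨ ¬x) → ¬(x ∧ ¬(z ∧ (¬y → z))))) = min(0.28, 1) = 0.28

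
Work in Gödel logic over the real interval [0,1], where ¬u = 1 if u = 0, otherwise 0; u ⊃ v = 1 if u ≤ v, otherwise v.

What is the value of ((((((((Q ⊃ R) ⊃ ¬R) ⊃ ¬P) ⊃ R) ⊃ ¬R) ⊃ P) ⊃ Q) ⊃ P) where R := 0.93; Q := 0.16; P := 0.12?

(Q ⊃ R): 0.16 ≤ 0.93, so result = 1
¬R: Gödel ¬ of 0.93 = 0 (operand ≠ 0)
((Q ⊃ R) ⊃ ¬R): 1 > 0, so result = 0
¬P: Gödel ¬ of 0.12 = 0 (operand ≠ 0)
(((Q ⊃ R) ⊃ ¬R) ⊃ ¬P): 0 ≤ 0, so result = 1
((((Q ⊃ R) ⊃ ¬R) ⊃ ¬P) ⊃ R): 1 > 0.93, so result = 0.93
¬R: Gödel ¬ of 0.93 = 0 (operand ≠ 0)
(((((Q ⊃ R) ⊃ ¬R) ⊃ ¬P) ⊃ R) ⊃ ¬R): 0.93 > 0, so result = 0
((((((Q ⊃ R) ⊃ ¬R) ⊃ ¬P) ⊃ R) ⊃ ¬R) ⊃ P): 0 ≤ 0.12, so result = 1
(((((((Q ⊃ R) ⊃ ¬R) ⊃ ¬P) ⊃ R) ⊃ ¬R) ⊃ P) ⊃ Q): 1 > 0.16, so result = 0.16
((((((((Q ⊃ R) ⊃ ¬R) ⊃ ¬P) ⊃ R) ⊃ ¬R) ⊃ P) ⊃ Q) ⊃ P): 0.16 > 0.12, so result = 0.12

0.12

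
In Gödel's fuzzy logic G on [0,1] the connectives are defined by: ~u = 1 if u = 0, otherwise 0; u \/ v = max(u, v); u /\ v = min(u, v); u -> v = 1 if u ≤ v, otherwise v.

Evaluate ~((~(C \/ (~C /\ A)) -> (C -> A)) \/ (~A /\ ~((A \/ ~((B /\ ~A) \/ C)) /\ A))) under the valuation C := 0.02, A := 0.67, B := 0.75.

~C: Gödel ¬ of 0.02 = 0 (operand ≠ 0)
(~C /\ A) = min(0, 0.67) = 0
(C \/ (~C /\ A)) = max(0.02, 0) = 0.02
~(C \/ (~C /\ A)): Gödel ¬ of 0.02 = 0 (operand ≠ 0)
(C -> A): 0.02 ≤ 0.67, so result = 1
(~(C \/ (~C /\ A)) -> (C -> A)): 0 ≤ 1, so result = 1
~A: Gödel ¬ of 0.67 = 0 (operand ≠ 0)
~A: Gödel ¬ of 0.67 = 0 (operand ≠ 0)
(B /\ ~A) = min(0.75, 0) = 0
((B /\ ~A) \/ C) = max(0, 0.02) = 0.02
~((B /\ ~A) \/ C): Gödel ¬ of 0.02 = 0 (operand ≠ 0)
(A \/ ~((B /\ ~A) \/ C)) = max(0.67, 0) = 0.67
((A \/ ~((B /\ ~A) \/ C)) /\ A) = min(0.67, 0.67) = 0.67
~((A \/ ~((B /\ ~A) \/ C)) /\ A): Gödel ¬ of 0.67 = 0 (operand ≠ 0)
(~A /\ ~((A \/ ~((B /\ ~A) \/ C)) /\ A)) = min(0, 0) = 0
((~(C \/ (~C /\ A)) -> (C -> A)) \/ (~A /\ ~((A \/ ~((B /\ ~A) \/ C)) /\ A))) = max(1, 0) = 1
~((~(C \/ (~C /\ A)) -> (C -> A)) \/ (~A /\ ~((A \/ ~((B /\ ~A) \/ C)) /\ A))): Gödel ¬ of 1 = 0 (operand ≠ 0)

0.00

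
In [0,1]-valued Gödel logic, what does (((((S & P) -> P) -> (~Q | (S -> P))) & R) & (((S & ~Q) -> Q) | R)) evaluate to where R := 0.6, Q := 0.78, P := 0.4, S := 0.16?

(S & P) = min(0.16, 0.4) = 0.16
((S & P) -> P): 0.16 ≤ 0.4, so result = 1
~Q: Gödel ¬ of 0.78 = 0 (operand ≠ 0)
(S -> P): 0.16 ≤ 0.4, so result = 1
(~Q | (S -> P)) = max(0, 1) = 1
(((S & P) -> P) -> (~Q | (S -> P))): 1 ≤ 1, so result = 1
((((S & P) -> P) -> (~Q | (S -> P))) & R) = min(1, 0.6) = 0.6
~Q: Gödel ¬ of 0.78 = 0 (operand ≠ 0)
(S & ~Q) = min(0.16, 0) = 0
((S & ~Q) -> Q): 0 ≤ 0.78, so result = 1
(((S & ~Q) -> Q) | R) = max(1, 0.6) = 1
(((((S & P) -> P) -> (~Q | (S -> P))) & R) & (((S & ~Q) -> Q) | R)) = min(0.6, 1) = 0.6

0.60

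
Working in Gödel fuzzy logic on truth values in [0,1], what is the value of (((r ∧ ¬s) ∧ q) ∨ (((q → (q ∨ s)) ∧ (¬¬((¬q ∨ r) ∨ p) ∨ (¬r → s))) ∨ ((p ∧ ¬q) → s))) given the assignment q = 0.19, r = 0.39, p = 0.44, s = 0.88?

¬s: Gödel ¬ of 0.88 = 0 (operand ≠ 0)
(r ∧ ¬s) = min(0.39, 0) = 0
((r ∧ ¬s) ∧ q) = min(0, 0.19) = 0
(q ∨ s) = max(0.19, 0.88) = 0.88
(q → (q ∨ s)): 0.19 ≤ 0.88, so result = 1
¬q: Gödel ¬ of 0.19 = 0 (operand ≠ 0)
(¬q ∨ r) = max(0, 0.39) = 0.39
((¬q ∨ r) ∨ p) = max(0.39, 0.44) = 0.44
¬((¬q ∨ r) ∨ p): Gödel ¬ of 0.44 = 0 (operand ≠ 0)
¬¬((¬q ∨ r) ∨ p): Gödel ¬ of 0 = 1 (operand is 0)
¬r: Gödel ¬ of 0.39 = 0 (operand ≠ 0)
(¬r → s): 0 ≤ 0.88, so result = 1
(¬¬((¬q ∨ r) ∨ p) ∨ (¬r → s)) = max(1, 1) = 1
((q → (q ∨ s)) ∧ (¬¬((¬q ∨ r) ∨ p) ∨ (¬r → s))) = min(1, 1) = 1
¬q: Gödel ¬ of 0.19 = 0 (operand ≠ 0)
(p ∧ ¬q) = min(0.44, 0) = 0
((p ∧ ¬q) → s): 0 ≤ 0.88, so result = 1
(((q → (q ∨ s)) ∧ (¬¬((¬q ∨ r) ∨ p) ∨ (¬r → s))) ∨ ((p ∧ ¬q) → s)) = max(1, 1) = 1
(((r ∧ ¬s) ∧ q) ∨ (((q → (q ∨ s)) ∧ (¬¬((¬q ∨ r) ∨ p) ∨ (¬r → s))) ∨ ((p ∧ ¬q) → s))) = max(0, 1) = 1

1.00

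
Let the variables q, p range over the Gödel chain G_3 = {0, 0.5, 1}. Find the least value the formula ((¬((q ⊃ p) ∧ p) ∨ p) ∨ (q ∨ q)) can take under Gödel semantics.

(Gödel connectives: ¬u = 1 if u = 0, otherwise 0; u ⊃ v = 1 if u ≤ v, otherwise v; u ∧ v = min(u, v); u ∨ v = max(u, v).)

0.50

The minimum is attained at q = 0, p = 0.5:
  (q ⊃ p): 0 ≤ 0.5, so result = 1
  ((q ⊃ p) ∧ p) = min(1, 0.5) = 0.5
  ¬((q ⊃ p) ∧ p): Gödel ¬ of 0.5 = 0 (operand ≠ 0)
  (¬((q ⊃ p) ∧ p) ∨ p) = max(0, 0.5) = 0.5
  (q ∨ q) = max(0, 0) = 0
  ((¬((q ⊃ p) ∧ p) ∨ p) ∨ (q ∨ q)) = max(0.5, 0) = 0.5
Checking all 9 assignments confirms none give a value below 0.50.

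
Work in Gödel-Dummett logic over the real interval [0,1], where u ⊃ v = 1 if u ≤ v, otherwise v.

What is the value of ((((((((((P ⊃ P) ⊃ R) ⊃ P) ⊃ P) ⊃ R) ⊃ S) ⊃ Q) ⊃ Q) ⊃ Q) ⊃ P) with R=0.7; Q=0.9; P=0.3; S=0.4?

(P ⊃ P): 0.3 ≤ 0.3, so result = 1
((P ⊃ P) ⊃ R): 1 > 0.7, so result = 0.7
(((P ⊃ P) ⊃ R) ⊃ P): 0.7 > 0.3, so result = 0.3
((((P ⊃ P) ⊃ R) ⊃ P) ⊃ P): 0.3 ≤ 0.3, so result = 1
(((((P ⊃ P) ⊃ R) ⊃ P) ⊃ P) ⊃ R): 1 > 0.7, so result = 0.7
((((((P ⊃ P) ⊃ R) ⊃ P) ⊃ P) ⊃ R) ⊃ S): 0.7 > 0.4, so result = 0.4
(((((((P ⊃ P) ⊃ R) ⊃ P) ⊃ P) ⊃ R) ⊃ S) ⊃ Q): 0.4 ≤ 0.9, so result = 1
((((((((P ⊃ P) ⊃ R) ⊃ P) ⊃ P) ⊃ R) ⊃ S) ⊃ Q) ⊃ Q): 1 > 0.9, so result = 0.9
(((((((((P ⊃ P) ⊃ R) ⊃ P) ⊃ P) ⊃ R) ⊃ S) ⊃ Q) ⊃ Q) ⊃ Q): 0.9 ≤ 0.9, so result = 1
((((((((((P ⊃ P) ⊃ R) ⊃ P) ⊃ P) ⊃ R) ⊃ S) ⊃ Q) ⊃ Q) ⊃ Q) ⊃ P): 1 > 0.3, so result = 0.3

0.30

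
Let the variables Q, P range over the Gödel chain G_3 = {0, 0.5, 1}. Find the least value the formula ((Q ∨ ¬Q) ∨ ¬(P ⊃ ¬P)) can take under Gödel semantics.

0.50

The minimum is attained at Q = 0.5, P = 0:
  ¬Q: Gödel ¬ of 0.5 = 0 (operand ≠ 0)
  (Q ∨ ¬Q) = max(0.5, 0) = 0.5
  ¬P: Gödel ¬ of 0 = 1 (operand is 0)
  (P ⊃ ¬P): 0 ≤ 1, so result = 1
  ¬(P ⊃ ¬P): Gödel ¬ of 1 = 0 (operand ≠ 0)
  ((Q ∨ ¬Q) ∨ ¬(P ⊃ ¬P)) = max(0.5, 0) = 0.5
Checking all 9 assignments confirms none give a value below 0.50.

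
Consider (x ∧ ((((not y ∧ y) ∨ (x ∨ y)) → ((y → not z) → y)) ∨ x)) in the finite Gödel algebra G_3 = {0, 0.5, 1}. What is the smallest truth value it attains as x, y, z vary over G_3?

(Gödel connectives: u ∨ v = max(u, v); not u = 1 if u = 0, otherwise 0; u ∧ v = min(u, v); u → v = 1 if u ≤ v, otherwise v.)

0.00

The minimum is attained at x = 0, y = 0, z = 0:
  not y: Gödel ¬ of 0 = 1 (operand is 0)
  (not y ∧ y) = min(1, 0) = 0
  (x ∨ y) = max(0, 0) = 0
  ((not y ∧ y) ∨ (x ∨ y)) = max(0, 0) = 0
  not z: Gödel ¬ of 0 = 1 (operand is 0)
  (y → not z): 0 ≤ 1, so result = 1
  ((y → not z) → y): 1 > 0, so result = 0
  (((not y ∧ y) ∨ (x ∨ y)) → ((y → not z) → y)): 0 ≤ 0, so result = 1
  ((((not y ∧ y) ∨ (x ∨ y)) → ((y → not z) → y)) ∨ x) = max(1, 0) = 1
  (x ∧ ((((not y ∧ y) ∨ (x ∨ y)) → ((y → not z) → y)) ∨ x)) = min(0, 1) = 0
Checking all 27 assignments confirms none give a value below 0.00.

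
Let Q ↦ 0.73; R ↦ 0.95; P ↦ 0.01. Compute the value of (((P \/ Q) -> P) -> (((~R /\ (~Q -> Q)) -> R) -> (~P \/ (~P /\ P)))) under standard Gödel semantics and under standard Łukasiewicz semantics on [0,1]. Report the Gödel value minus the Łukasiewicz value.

-1.00

Gödel evaluation:
  (P \/ Q) = max(0.01, 0.73) = 0.73
  ((P \/ Q) -> P): 0.73 > 0.01, so result = 0.01
  ~R: Gödel ¬ of 0.95 = 0 (operand ≠ 0)
  ~Q: Gödel ¬ of 0.73 = 0 (operand ≠ 0)
  (~Q -> Q): 0 ≤ 0.73, so result = 1
  (~R /\ (~Q -> Q)) = min(0, 1) = 0
  ((~R /\ (~Q -> Q)) -> R): 0 ≤ 0.95, so result = 1
  ~P: Gödel ¬ of 0.01 = 0 (operand ≠ 0)
  ~P: Gödel ¬ of 0.01 = 0 (operand ≠ 0)
  (~P /\ P) = min(0, 0.01) = 0
  (~P \/ (~P /\ P)) = max(0, 0) = 0
  (((~R /\ (~Q -> Q)) -> R) -> (~P \/ (~P /\ P))): 1 > 0, so result = 0
  (((P \/ Q) -> P) -> (((~R /\ (~Q -> Q)) -> R) -> (~P \/ (~P /\ P)))): 0.01 > 0, so result = 0
  Gödel value = 0
Łukasiewicz evaluation:
  (P \/ Q) = max(0.01, 0.73) = 0.73
  ((P \/ Q) -> P): min(1, 1 − 0.73 + 0.01) = 0.28
  ~R: Łukasiewicz ¬ gives 1 − 0.95 = 0.05
  ~Q: Łukasiewicz ¬ gives 1 − 0.73 = 0.27
  (~Q -> Q): min(1, 1 − 0.27 + 0.73) = 1
  (~R /\ (~Q -> Q)) = min(0.05, 1) = 0.05
  ((~R /\ (~Q -> Q)) -> R): min(1, 1 − 0.05 + 0.95) = 1
  ~P: Łukasiewicz ¬ gives 1 − 0.01 = 0.99
  ~P: Łukasiewicz ¬ gives 1 − 0.01 = 0.99
  (~P /\ P) = min(0.99, 0.01) = 0.01
  (~P \/ (~P /\ P)) = max(0.99, 0.01) = 0.99
  (((~R /\ (~Q -> Q)) -> R) -> (~P \/ (~P /\ P))): min(1, 1 − 1 + 0.99) = 0.99
  (((P \/ Q) -> P) -> (((~R /\ (~Q -> Q)) -> R) -> (~P \/ (~P /\ P)))): min(1, 1 − 0.28 + 0.99) = 1
  Łukasiewicz value = 1
Difference: 0 − 1 = -1.00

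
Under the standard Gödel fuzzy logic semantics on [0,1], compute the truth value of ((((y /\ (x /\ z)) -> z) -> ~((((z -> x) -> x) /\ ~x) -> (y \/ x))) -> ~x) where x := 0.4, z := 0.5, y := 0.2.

(x /\ z) = min(0.4, 0.5) = 0.4
(y /\ (x /\ z)) = min(0.2, 0.4) = 0.2
((y /\ (x /\ z)) -> z): 0.2 ≤ 0.5, so result = 1
(z -> x): 0.5 > 0.4, so result = 0.4
((z -> x) -> x): 0.4 ≤ 0.4, so result = 1
~x: Gödel ¬ of 0.4 = 0 (operand ≠ 0)
(((z -> x) -> x) /\ ~x) = min(1, 0) = 0
(y \/ x) = max(0.2, 0.4) = 0.4
((((z -> x) -> x) /\ ~x) -> (y \/ x)): 0 ≤ 0.4, so result = 1
~((((z -> x) -> x) /\ ~x) -> (y \/ x)): Gödel ¬ of 1 = 0 (operand ≠ 0)
(((y /\ (x /\ z)) -> z) -> ~((((z -> x) -> x) /\ ~x) -> (y \/ x))): 1 > 0, so result = 0
~x: Gödel ¬ of 0.4 = 0 (operand ≠ 0)
((((y /\ (x /\ z)) -> z) -> ~((((z -> x) -> x) /\ ~x) -> (y \/ x))) -> ~x): 0 ≤ 0, so result = 1

1.00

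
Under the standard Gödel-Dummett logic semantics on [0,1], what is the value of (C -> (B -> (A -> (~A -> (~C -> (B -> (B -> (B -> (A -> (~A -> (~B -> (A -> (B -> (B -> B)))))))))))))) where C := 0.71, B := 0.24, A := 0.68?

~A: Gödel ¬ of 0.68 = 0 (operand ≠ 0)
~C: Gödel ¬ of 0.71 = 0 (operand ≠ 0)
~A: Gödel ¬ of 0.68 = 0 (operand ≠ 0)
~B: Gödel ¬ of 0.24 = 0 (operand ≠ 0)
(B -> B): 0.24 ≤ 0.24, so result = 1
(B -> (B -> B)): 0.24 ≤ 1, so result = 1
(A -> (B -> (B -> B))): 0.68 ≤ 1, so result = 1
(~B -> (A -> (B -> (B -> B)))): 0 ≤ 1, so result = 1
(~A -> (~B -> (A -> (B -> (B -> B))))): 0 ≤ 1, so result = 1
(A -> (~A -> (~B -> (A -> (B -> (B -> B)))))): 0.68 ≤ 1, so result = 1
(B -> (A -> (~A -> (~B -> (A -> (B -> (B -> B))))))): 0.24 ≤ 1, so result = 1
(B -> (B -> (A -> (~A -> (~B -> (A -> (B -> (B -> B)))))))): 0.24 ≤ 1, so result = 1
(B -> (B -> (B -> (A -> (~A -> (~B -> (A -> (B -> (B -> B))))))))): 0.24 ≤ 1, so result = 1
(~C -> (B -> (B -> (B -> (A -> (~A -> (~B -> (A -> (B -> (B -> B)))))))))): 0 ≤ 1, so result = 1
(~A -> (~C -> (B -> (B -> (B -> (A -> (~A -> (~B -> (A -> (B -> (B -> B))))))))))): 0 ≤ 1, so result = 1
(A -> (~A -> (~C -> (B -> (B -> (B -> (A -> (~A -> (~B -> (A -> (B -> (B -> B)))))))))))): 0.68 ≤ 1, so result = 1
(B -> (A -> (~A -> (~C -> (B -> (B -> (B -> (A -> (~A -> (~B -> (A -> (B -> (B -> B))))))))))))): 0.24 ≤ 1, so result = 1
(C -> (B -> (A -> (~A -> (~C -> (B -> (B -> (B -> (A -> (~A -> (~B -> (A -> (B -> (B -> B)))))))))))))): 0.71 ≤ 1, so result = 1

1.00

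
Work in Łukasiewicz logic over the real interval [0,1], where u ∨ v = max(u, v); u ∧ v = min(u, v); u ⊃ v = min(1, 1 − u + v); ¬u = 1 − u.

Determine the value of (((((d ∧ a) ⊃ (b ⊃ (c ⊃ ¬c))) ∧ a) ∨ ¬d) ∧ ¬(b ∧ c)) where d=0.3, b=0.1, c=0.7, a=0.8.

(d ∧ a) = min(0.3, 0.8) = 0.3
¬c: Łukasiewicz ¬ gives 1 − 0.7 = 0.3
(c ⊃ ¬c): min(1, 1 − 0.7 + 0.3) = 0.6
(b ⊃ (c ⊃ ¬c)): min(1, 1 − 0.1 + 0.6) = 1
((d ∧ a) ⊃ (b ⊃ (c ⊃ ¬c))): min(1, 1 − 0.3 + 1) = 1
(((d ∧ a) ⊃ (b ⊃ (c ⊃ ¬c))) ∧ a) = min(1, 0.8) = 0.8
¬d: Łukasiewicz ¬ gives 1 − 0.3 = 0.7
((((d ∧ a) ⊃ (b ⊃ (c ⊃ ¬c))) ∧ a) ∨ ¬d) = max(0.8, 0.7) = 0.8
(b ∧ c) = min(0.1, 0.7) = 0.1
¬(b ∧ c): Łukasiewicz ¬ gives 1 − 0.1 = 0.9
(((((d ∧ a) ⊃ (b ⊃ (c ⊃ ¬c))) ∧ a) ∨ ¬d) ∧ ¬(b ∧ c)) = min(0.8, 0.9) = 0.8

0.80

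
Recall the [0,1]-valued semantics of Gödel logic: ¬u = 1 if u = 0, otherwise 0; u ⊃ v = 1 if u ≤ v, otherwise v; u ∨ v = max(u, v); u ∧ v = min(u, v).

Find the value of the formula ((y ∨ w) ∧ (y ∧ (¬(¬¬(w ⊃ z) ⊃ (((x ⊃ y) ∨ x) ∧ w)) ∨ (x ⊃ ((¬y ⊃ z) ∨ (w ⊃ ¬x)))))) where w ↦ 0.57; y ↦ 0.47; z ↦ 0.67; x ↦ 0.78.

(y ∨ w) = max(0.47, 0.57) = 0.57
(w ⊃ z): 0.57 ≤ 0.67, so result = 1
¬(w ⊃ z): Gödel ¬ of 1 = 0 (operand ≠ 0)
¬¬(w ⊃ z): Gödel ¬ of 0 = 1 (operand is 0)
(x ⊃ y): 0.78 > 0.47, so result = 0.47
((x ⊃ y) ∨ x) = max(0.47, 0.78) = 0.78
(((x ⊃ y) ∨ x) ∧ w) = min(0.78, 0.57) = 0.57
(¬¬(w ⊃ z) ⊃ (((x ⊃ y) ∨ x) ∧ w)): 1 > 0.57, so result = 0.57
¬(¬¬(w ⊃ z) ⊃ (((x ⊃ y) ∨ x) ∧ w)): Gödel ¬ of 0.57 = 0 (operand ≠ 0)
¬y: Gödel ¬ of 0.47 = 0 (operand ≠ 0)
(¬y ⊃ z): 0 ≤ 0.67, so result = 1
¬x: Gödel ¬ of 0.78 = 0 (operand ≠ 0)
(w ⊃ ¬x): 0.57 > 0, so result = 0
((¬y ⊃ z) ∨ (w ⊃ ¬x)) = max(1, 0) = 1
(x ⊃ ((¬y ⊃ z) ∨ (w ⊃ ¬x))): 0.78 ≤ 1, so result = 1
(¬(¬¬(w ⊃ z) ⊃ (((x ⊃ y) ∨ x) ∧ w)) ∨ (x ⊃ ((¬y ⊃ z) ∨ (w ⊃ ¬x)))) = max(0, 1) = 1
(y ∧ (¬(¬¬(w ⊃ z) ⊃ (((x ⊃ y) ∨ x) ∧ w)) ∨ (x ⊃ ((¬y ⊃ z) ∨ (w ⊃ ¬x))))) = min(0.47, 1) = 0.47
((y ∨ w) ∧ (y ∧ (¬(¬¬(w ⊃ z) ⊃ (((x ⊃ y) ∨ x) ∧ w)) ∨ (x ⊃ ((¬y ⊃ z) ∨ (w ⊃ ¬x)))))) = min(0.57, 0.47) = 0.47

0.47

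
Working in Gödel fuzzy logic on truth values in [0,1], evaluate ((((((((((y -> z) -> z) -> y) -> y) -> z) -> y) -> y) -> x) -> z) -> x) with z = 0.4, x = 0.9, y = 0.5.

(y -> z): 0.5 > 0.4, so result = 0.4
((y -> z) -> z): 0.4 ≤ 0.4, so result = 1
(((y -> z) -> z) -> y): 1 > 0.5, so result = 0.5
((((y -> z) -> z) -> y) -> y): 0.5 ≤ 0.5, so result = 1
(((((y -> z) -> z) -> y) -> y) -> z): 1 > 0.4, so result = 0.4
((((((y -> z) -> z) -> y) -> y) -> z) -> y): 0.4 ≤ 0.5, so result = 1
(((((((y -> z) -> z) -> y) -> y) -> z) -> y) -> y): 1 > 0.5, so result = 0.5
((((((((y -> z) -> z) -> y) -> y) -> z) -> y) -> y) -> x): 0.5 ≤ 0.9, so result = 1
(((((((((y -> z) -> z) -> y) -> y) -> z) -> y) -> y) -> x) -> z): 1 > 0.4, so result = 0.4
((((((((((y -> z) -> z) -> y) -> y) -> z) -> y) -> y) -> x) -> z) -> x): 0.4 ≤ 0.9, so result = 1

1.00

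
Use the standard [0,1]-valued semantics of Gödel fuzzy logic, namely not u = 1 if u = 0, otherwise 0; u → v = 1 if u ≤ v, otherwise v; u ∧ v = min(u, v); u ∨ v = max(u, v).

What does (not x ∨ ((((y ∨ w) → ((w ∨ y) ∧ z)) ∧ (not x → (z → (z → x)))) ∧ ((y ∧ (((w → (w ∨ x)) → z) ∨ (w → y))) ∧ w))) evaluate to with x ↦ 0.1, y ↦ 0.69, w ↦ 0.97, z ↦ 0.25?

not x: Gödel ¬ of 0.1 = 0 (operand ≠ 0)
(y ∨ w) = max(0.69, 0.97) = 0.97
(w ∨ y) = max(0.97, 0.69) = 0.97
((w ∨ y) ∧ z) = min(0.97, 0.25) = 0.25
((y ∨ w) → ((w ∨ y) ∧ z)): 0.97 > 0.25, so result = 0.25
not x: Gödel ¬ of 0.1 = 0 (operand ≠ 0)
(z → x): 0.25 > 0.1, so result = 0.1
(z → (z → x)): 0.25 > 0.1, so result = 0.1
(not x → (z → (z → x))): 0 ≤ 0.1, so result = 1
(((y ∨ w) → ((w ∨ y) ∧ z)) ∧ (not x → (z → (z → x)))) = min(0.25, 1) = 0.25
(w ∨ x) = max(0.97, 0.1) = 0.97
(w → (w ∨ x)): 0.97 ≤ 0.97, so result = 1
((w → (w ∨ x)) → z): 1 > 0.25, so result = 0.25
(w → y): 0.97 > 0.69, so result = 0.69
(((w → (w ∨ x)) → z) ∨ (w → y)) = max(0.25, 0.69) = 0.69
(y ∧ (((w → (w ∨ x)) → z) ∨ (w → y))) = min(0.69, 0.69) = 0.69
((y ∧ (((w → (w ∨ x)) → z) ∨ (w → y))) ∧ w) = min(0.69, 0.97) = 0.69
((((y ∨ w) → ((w ∨ y) ∧ z)) ∧ (not x → (z → (z → x)))) ∧ ((y ∧ (((w → (w ∨ x)) → z) ∨ (w → y))) ∧ w)) = min(0.25, 0.69) = 0.25
(not x ∨ ((((y ∨ w) → ((w ∨ y) ∧ z)) ∧ (not x → (z → (z → x)))) ∧ ((y ∧ (((w → (w ∨ x)) → z) ∨ (w → y))) ∧ w))) = max(0, 0.25) = 0.25

0.25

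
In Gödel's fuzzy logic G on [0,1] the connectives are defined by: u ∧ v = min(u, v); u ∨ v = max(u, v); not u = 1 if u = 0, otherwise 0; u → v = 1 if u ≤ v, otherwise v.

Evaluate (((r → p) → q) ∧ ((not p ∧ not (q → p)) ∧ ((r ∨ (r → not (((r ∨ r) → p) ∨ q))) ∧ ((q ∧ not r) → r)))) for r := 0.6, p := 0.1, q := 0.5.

0.00

(r → p): 0.6 > 0.1, so result = 0.1
((r → p) → q): 0.1 ≤ 0.5, so result = 1
not p: Gödel ¬ of 0.1 = 0 (operand ≠ 0)
(q → p): 0.5 > 0.1, so result = 0.1
not (q → p): Gödel ¬ of 0.1 = 0 (operand ≠ 0)
(not p ∧ not (q → p)) = min(0, 0) = 0
(r ∨ r) = max(0.6, 0.6) = 0.6
((r ∨ r) → p): 0.6 > 0.1, so result = 0.1
(((r ∨ r) → p) ∨ q) = max(0.1, 0.5) = 0.5
not (((r ∨ r) → p) ∨ q): Gödel ¬ of 0.5 = 0 (operand ≠ 0)
(r → not (((r ∨ r) → p) ∨ q)): 0.6 > 0, so result = 0
(r ∨ (r → not (((r ∨ r) → p) ∨ q))) = max(0.6, 0) = 0.6
not r: Gödel ¬ of 0.6 = 0 (operand ≠ 0)
(q ∧ not r) = min(0.5, 0) = 0
((q ∧ not r) → r): 0 ≤ 0.6, so result = 1
((r ∨ (r → not (((r ∨ r) → p) ∨ q))) ∧ ((q ∧ not r) → r)) = min(0.6, 1) = 0.6
((not p ∧ not (q → p)) ∧ ((r ∨ (r → not (((r ∨ r) → p) ∨ q))) ∧ ((q ∧ not r) → r))) = min(0, 0.6) = 0
(((r → p) → q) ∧ ((not p ∧ not (q → p)) ∧ ((r ∨ (r → not (((r ∨ r) → p) ∨ q))) ∧ ((q ∧ not r) → r)))) = min(1, 0) = 0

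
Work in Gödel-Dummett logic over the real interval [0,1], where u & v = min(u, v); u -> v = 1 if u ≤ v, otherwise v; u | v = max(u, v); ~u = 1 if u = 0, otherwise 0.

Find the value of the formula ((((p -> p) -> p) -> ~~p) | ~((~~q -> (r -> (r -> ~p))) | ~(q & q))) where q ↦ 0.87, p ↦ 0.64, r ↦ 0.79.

(p -> p): 0.64 ≤ 0.64, so result = 1
((p -> p) -> p): 1 > 0.64, so result = 0.64
~p: Gödel ¬ of 0.64 = 0 (operand ≠ 0)
~~p: Gödel ¬ of 0 = 1 (operand is 0)
(((p -> p) -> p) -> ~~p): 0.64 ≤ 1, so result = 1
~q: Gödel ¬ of 0.87 = 0 (operand ≠ 0)
~~q: Gödel ¬ of 0 = 1 (operand is 0)
~p: Gödel ¬ of 0.64 = 0 (operand ≠ 0)
(r -> ~p): 0.79 > 0, so result = 0
(r -> (r -> ~p)): 0.79 > 0, so result = 0
(~~q -> (r -> (r -> ~p))): 1 > 0, so result = 0
(q & q) = min(0.87, 0.87) = 0.87
~(q & q): Gödel ¬ of 0.87 = 0 (operand ≠ 0)
((~~q -> (r -> (r -> ~p))) | ~(q & q)) = max(0, 0) = 0
~((~~q -> (r -> (r -> ~p))) | ~(q & q)): Gödel ¬ of 0 = 1 (operand is 0)
((((p -> p) -> p) -> ~~p) | ~((~~q -> (r -> (r -> ~p))) | ~(q & q))) = max(1, 1) = 1

1.00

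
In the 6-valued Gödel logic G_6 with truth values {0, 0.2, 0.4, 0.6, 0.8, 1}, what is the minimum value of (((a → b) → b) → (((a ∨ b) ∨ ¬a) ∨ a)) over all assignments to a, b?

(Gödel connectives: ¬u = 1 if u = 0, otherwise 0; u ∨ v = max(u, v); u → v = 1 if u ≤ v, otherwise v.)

The minimum is attained at a = 0.2, b = 0:
  (a → b): 0.2 > 0, so result = 0
  ((a → b) → b): 0 ≤ 0, so result = 1
  (a ∨ b) = max(0.2, 0) = 0.2
  ¬a: Gödel ¬ of 0.2 = 0 (operand ≠ 0)
  ((a ∨ b) ∨ ¬a) = max(0.2, 0) = 0.2
  (((a ∨ b) ∨ ¬a) ∨ a) = max(0.2, 0.2) = 0.2
  (((a → b) → b) → (((a ∨ b) ∨ ¬a) ∨ a)): 1 > 0.2, so result = 0.2
Checking all 36 assignments confirms none give a value below 0.20.

0.20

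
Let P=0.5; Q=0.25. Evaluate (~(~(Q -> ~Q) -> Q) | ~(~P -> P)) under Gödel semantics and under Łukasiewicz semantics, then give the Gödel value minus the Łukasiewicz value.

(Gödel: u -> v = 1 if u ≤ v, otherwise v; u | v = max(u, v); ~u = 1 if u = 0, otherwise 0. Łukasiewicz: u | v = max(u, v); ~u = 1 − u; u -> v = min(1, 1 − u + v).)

0.00

Gödel evaluation:
  ~Q: Gödel ¬ of 0.25 = 0 (operand ≠ 0)
  (Q -> ~Q): 0.25 > 0, so result = 0
  ~(Q -> ~Q): Gödel ¬ of 0 = 1 (operand is 0)
  (~(Q -> ~Q) -> Q): 1 > 0.25, so result = 0.25
  ~(~(Q -> ~Q) -> Q): Gödel ¬ of 0.25 = 0 (operand ≠ 0)
  ~P: Gödel ¬ of 0.5 = 0 (operand ≠ 0)
  (~P -> P): 0 ≤ 0.5, so result = 1
  ~(~P -> P): Gödel ¬ of 1 = 0 (operand ≠ 0)
  (~(~(Q -> ~Q) -> Q) | ~(~P -> P)) = max(0, 0) = 0
  Gödel value = 0
Łukasiewicz evaluation:
  ~Q: Łukasiewicz ¬ gives 1 − 0.25 = 0.75
  (Q -> ~Q): min(1, 1 − 0.25 + 0.75) = 1
  ~(Q -> ~Q): Łukasiewicz ¬ gives 1 − 1 = 0
  (~(Q -> ~Q) -> Q): min(1, 1 − 0 + 0.25) = 1
  ~(~(Q -> ~Q) -> Q): Łukasiewicz ¬ gives 1 − 1 = 0
  ~P: Łukasiewicz ¬ gives 1 − 0.5 = 0.5
  (~P -> P): min(1, 1 − 0.5 + 0.5) = 1
  ~(~P -> P): Łukasiewicz ¬ gives 1 − 1 = 0
  (~(~(Q -> ~Q) -> Q) | ~(~P -> P)) = max(0, 0) = 0
  Łukasiewicz value = 0
Difference: 0 − 0 = 0.00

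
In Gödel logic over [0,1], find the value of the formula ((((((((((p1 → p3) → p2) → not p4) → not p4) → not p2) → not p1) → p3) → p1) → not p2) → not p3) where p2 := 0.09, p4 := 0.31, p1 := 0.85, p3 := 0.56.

1.00

(p1 → p3): 0.85 > 0.56, so result = 0.56
((p1 → p3) → p2): 0.56 > 0.09, so result = 0.09
not p4: Gödel ¬ of 0.31 = 0 (operand ≠ 0)
(((p1 → p3) → p2) → not p4): 0.09 > 0, so result = 0
not p4: Gödel ¬ of 0.31 = 0 (operand ≠ 0)
((((p1 → p3) → p2) → not p4) → not p4): 0 ≤ 0, so result = 1
not p2: Gödel ¬ of 0.09 = 0 (operand ≠ 0)
(((((p1 → p3) → p2) → not p4) → not p4) → not p2): 1 > 0, so result = 0
not p1: Gödel ¬ of 0.85 = 0 (operand ≠ 0)
((((((p1 → p3) → p2) → not p4) → not p4) → not p2) → not p1): 0 ≤ 0, so result = 1
(((((((p1 → p3) → p2) → not p4) → not p4) → not p2) → not p1) → p3): 1 > 0.56, so result = 0.56
((((((((p1 → p3) → p2) → not p4) → not p4) → not p2) → not p1) → p3) → p1): 0.56 ≤ 0.85, so result = 1
not p2: Gödel ¬ of 0.09 = 0 (operand ≠ 0)
(((((((((p1 → p3) → p2) → not p4) → not p4) → not p2) → not p1) → p3) → p1) → not p2): 1 > 0, so result = 0
not p3: Gödel ¬ of 0.56 = 0 (operand ≠ 0)
((((((((((p1 → p3) → p2) → not p4) → not p4) → not p2) → not p1) → p3) → p1) → not p2) → not p3): 0 ≤ 0, so result = 1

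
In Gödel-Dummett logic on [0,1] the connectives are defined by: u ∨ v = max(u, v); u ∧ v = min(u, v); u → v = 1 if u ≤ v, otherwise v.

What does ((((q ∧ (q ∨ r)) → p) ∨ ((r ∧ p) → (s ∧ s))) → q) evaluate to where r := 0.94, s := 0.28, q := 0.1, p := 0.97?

0.10

(q ∨ r) = max(0.1, 0.94) = 0.94
(q ∧ (q ∨ r)) = min(0.1, 0.94) = 0.1
((q ∧ (q ∨ r)) → p): 0.1 ≤ 0.97, so result = 1
(r ∧ p) = min(0.94, 0.97) = 0.94
(s ∧ s) = min(0.28, 0.28) = 0.28
((r ∧ p) → (s ∧ s)): 0.94 > 0.28, so result = 0.28
(((q ∧ (q ∨ r)) → p) ∨ ((r ∧ p) → (s ∧ s))) = max(1, 0.28) = 1
((((q ∧ (q ∨ r)) → p) ∨ ((r ∧ p) → (s ∧ s))) → q): 1 > 0.1, so result = 0.1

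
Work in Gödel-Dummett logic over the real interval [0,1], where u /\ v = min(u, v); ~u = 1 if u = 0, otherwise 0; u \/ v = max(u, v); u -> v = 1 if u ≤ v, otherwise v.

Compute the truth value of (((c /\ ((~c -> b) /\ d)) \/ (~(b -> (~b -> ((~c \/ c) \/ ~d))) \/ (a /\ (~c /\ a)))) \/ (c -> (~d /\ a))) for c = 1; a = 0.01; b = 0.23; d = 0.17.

0.17

~c: Gödel ¬ of 1 = 0 (operand ≠ 0)
(~c -> b): 0 ≤ 0.23, so result = 1
((~c -> b) /\ d) = min(1, 0.17) = 0.17
(c /\ ((~c -> b) /\ d)) = min(1, 0.17) = 0.17
~b: Gödel ¬ of 0.23 = 0 (operand ≠ 0)
~c: Gödel ¬ of 1 = 0 (operand ≠ 0)
(~c \/ c) = max(0, 1) = 1
~d: Gödel ¬ of 0.17 = 0 (operand ≠ 0)
((~c \/ c) \/ ~d) = max(1, 0) = 1
(~b -> ((~c \/ c) \/ ~d)): 0 ≤ 1, so result = 1
(b -> (~b -> ((~c \/ c) \/ ~d))): 0.23 ≤ 1, so result = 1
~(b -> (~b -> ((~c \/ c) \/ ~d))): Gödel ¬ of 1 = 0 (operand ≠ 0)
~c: Gödel ¬ of 1 = 0 (operand ≠ 0)
(~c /\ a) = min(0, 0.01) = 0
(a /\ (~c /\ a)) = min(0.01, 0) = 0
(~(b -> (~b -> ((~c \/ c) \/ ~d))) \/ (a /\ (~c /\ a))) = max(0, 0) = 0
((c /\ ((~c -> b) /\ d)) \/ (~(b -> (~b -> ((~c \/ c) \/ ~d))) \/ (a /\ (~c /\ a)))) = max(0.17, 0) = 0.17
~d: Gödel ¬ of 0.17 = 0 (operand ≠ 0)
(~d /\ a) = min(0, 0.01) = 0
(c -> (~d /\ a)): 1 > 0, so result = 0
(((c /\ ((~c -> b) /\ d)) \/ (~(b -> (~b -> ((~c \/ c) \/ ~d))) \/ (a /\ (~c /\ a)))) \/ (c -> (~d /\ a))) = max(0.17, 0) = 0.17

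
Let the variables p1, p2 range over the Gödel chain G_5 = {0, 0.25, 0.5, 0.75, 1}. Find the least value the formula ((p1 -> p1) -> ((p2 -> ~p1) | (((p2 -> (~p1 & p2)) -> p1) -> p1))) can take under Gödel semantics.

The minimum is attained at p1 = 0.25, p2 = 0.25:
  (p1 -> p1): 0.25 ≤ 0.25, so result = 1
  ~p1: Gödel ¬ of 0.25 = 0 (operand ≠ 0)
  (p2 -> ~p1): 0.25 > 0, so result = 0
  ~p1: Gödel ¬ of 0.25 = 0 (operand ≠ 0)
  (~p1 & p2) = min(0, 0.25) = 0
  (p2 -> (~p1 & p2)): 0.25 > 0, so result = 0
  ((p2 -> (~p1 & p2)) -> p1): 0 ≤ 0.25, so result = 1
  (((p2 -> (~p1 & p2)) -> p1) -> p1): 1 > 0.25, so result = 0.25
  ((p2 -> ~p1) | (((p2 -> (~p1 & p2)) -> p1) -> p1)) = max(0, 0.25) = 0.25
  ((p1 -> p1) -> ((p2 -> ~p1) | (((p2 -> (~p1 & p2)) -> p1) -> p1))): 1 > 0.25, so result = 0.25
Checking all 25 assignments confirms none give a value below 0.25.

0.25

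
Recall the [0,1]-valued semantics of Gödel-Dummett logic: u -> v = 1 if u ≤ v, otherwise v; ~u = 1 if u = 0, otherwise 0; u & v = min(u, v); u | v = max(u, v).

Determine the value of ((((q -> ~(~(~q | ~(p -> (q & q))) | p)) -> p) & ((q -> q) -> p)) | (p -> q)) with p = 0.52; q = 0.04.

0.52

~q: Gödel ¬ of 0.04 = 0 (operand ≠ 0)
(q & q) = min(0.04, 0.04) = 0.04
(p -> (q & q)): 0.52 > 0.04, so result = 0.04
~(p -> (q & q)): Gödel ¬ of 0.04 = 0 (operand ≠ 0)
(~q | ~(p -> (q & q))) = max(0, 0) = 0
~(~q | ~(p -> (q & q))): Gödel ¬ of 0 = 1 (operand is 0)
(~(~q | ~(p -> (q & q))) | p) = max(1, 0.52) = 1
~(~(~q | ~(p -> (q & q))) | p): Gödel ¬ of 1 = 0 (operand ≠ 0)
(q -> ~(~(~q | ~(p -> (q & q))) | p)): 0.04 > 0, so result = 0
((q -> ~(~(~q | ~(p -> (q & q))) | p)) -> p): 0 ≤ 0.52, so result = 1
(q -> q): 0.04 ≤ 0.04, so result = 1
((q -> q) -> p): 1 > 0.52, so result = 0.52
(((q -> ~(~(~q | ~(p -> (q & q))) | p)) -> p) & ((q -> q) -> p)) = min(1, 0.52) = 0.52
(p -> q): 0.52 > 0.04, so result = 0.04
((((q -> ~(~(~q | ~(p -> (q & q))) | p)) -> p) & ((q -> q) -> p)) | (p -> q)) = max(0.52, 0.04) = 0.52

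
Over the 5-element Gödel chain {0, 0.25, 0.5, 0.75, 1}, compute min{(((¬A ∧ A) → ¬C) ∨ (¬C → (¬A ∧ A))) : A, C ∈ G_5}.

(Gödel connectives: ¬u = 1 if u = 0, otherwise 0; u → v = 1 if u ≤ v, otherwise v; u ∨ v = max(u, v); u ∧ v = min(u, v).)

Every assignment gives 1. For instance at A = 0, C = 0:
  ¬A: Gödel ¬ of 0 = 1 (operand is 0)
  (¬A ∧ A) = min(1, 0) = 0
  ¬C: Gödel ¬ of 0 = 1 (operand is 0)
  ((¬A ∧ A) → ¬C): 0 ≤ 1, so result = 1
  ¬C: Gödel ¬ of 0 = 1 (operand is 0)
  ¬A: Gödel ¬ of 0 = 1 (operand is 0)
  (¬A ∧ A) = min(1, 0) = 0
  (¬C → (¬A ∧ A)): 1 > 0, so result = 0
  (((¬A ∧ A) → ¬C) ∨ (¬C → (¬A ∧ A))) = max(1, 0) = 1
All 25 assignments give value 1 — the formula is a G_5-tautology.

1.00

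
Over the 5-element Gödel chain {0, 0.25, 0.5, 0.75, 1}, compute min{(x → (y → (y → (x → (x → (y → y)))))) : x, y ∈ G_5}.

Every assignment gives 1. For instance at x = 0, y = 0:
  (y → y): 0 ≤ 0, so result = 1
  (x → (y → y)): 0 ≤ 1, so result = 1
  (x → (x → (y → y))): 0 ≤ 1, so result = 1
  (y → (x → (x → (y → y)))): 0 ≤ 1, so result = 1
  (y → (y → (x → (x → (y → y))))): 0 ≤ 1, so result = 1
  (x → (y → (y → (x → (x → (y → y)))))): 0 ≤ 1, so result = 1
All 25 assignments give value 1 — the formula is a G_5-tautology.

1.00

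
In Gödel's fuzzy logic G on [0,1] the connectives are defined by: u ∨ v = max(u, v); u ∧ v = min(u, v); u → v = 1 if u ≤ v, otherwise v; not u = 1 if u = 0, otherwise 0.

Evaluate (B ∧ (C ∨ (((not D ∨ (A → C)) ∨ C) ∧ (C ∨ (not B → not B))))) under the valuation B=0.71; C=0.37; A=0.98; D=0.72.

not D: Gödel ¬ of 0.72 = 0 (operand ≠ 0)
(A → C): 0.98 > 0.37, so result = 0.37
(not D ∨ (A → C)) = max(0, 0.37) = 0.37
((not D ∨ (A → C)) ∨ C) = max(0.37, 0.37) = 0.37
not B: Gödel ¬ of 0.71 = 0 (operand ≠ 0)
not B: Gödel ¬ of 0.71 = 0 (operand ≠ 0)
(not B → not B): 0 ≤ 0, so result = 1
(C ∨ (not B → not B)) = max(0.37, 1) = 1
(((not D ∨ (A → C)) ∨ C) ∧ (C ∨ (not B → not B))) = min(0.37, 1) = 0.37
(C ∨ (((not D ∨ (A → C)) ∨ C) ∧ (C ∨ (not B → not B)))) = max(0.37, 0.37) = 0.37
(B ∧ (C ∨ (((not D ∨ (A → C)) ∨ C) ∧ (C ∨ (not B → not B))))) = min(0.71, 0.37) = 0.37

0.37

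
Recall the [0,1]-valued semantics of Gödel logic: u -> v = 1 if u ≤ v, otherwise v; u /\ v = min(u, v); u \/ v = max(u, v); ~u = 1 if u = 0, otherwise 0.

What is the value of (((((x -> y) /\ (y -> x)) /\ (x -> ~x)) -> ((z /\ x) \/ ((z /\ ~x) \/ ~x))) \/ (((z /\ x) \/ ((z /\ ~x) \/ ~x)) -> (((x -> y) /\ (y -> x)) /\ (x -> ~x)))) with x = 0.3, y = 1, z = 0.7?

1.00

(x -> y): 0.3 ≤ 1, so result = 1
(y -> x): 1 > 0.3, so result = 0.3
((x -> y) /\ (y -> x)) = min(1, 0.3) = 0.3
~x: Gödel ¬ of 0.3 = 0 (operand ≠ 0)
(x -> ~x): 0.3 > 0, so result = 0
(((x -> y) /\ (y -> x)) /\ (x -> ~x)) = min(0.3, 0) = 0
(z /\ x) = min(0.7, 0.3) = 0.3
~x: Gödel ¬ of 0.3 = 0 (operand ≠ 0)
(z /\ ~x) = min(0.7, 0) = 0
~x: Gödel ¬ of 0.3 = 0 (operand ≠ 0)
((z /\ ~x) \/ ~x) = max(0, 0) = 0
((z /\ x) \/ ((z /\ ~x) \/ ~x)) = max(0.3, 0) = 0.3
((((x -> y) /\ (y -> x)) /\ (x -> ~x)) -> ((z /\ x) \/ ((z /\ ~x) \/ ~x))): 0 ≤ 0.3, so result = 1
(z /\ x) = min(0.7, 0.3) = 0.3
~x: Gödel ¬ of 0.3 = 0 (operand ≠ 0)
(z /\ ~x) = min(0.7, 0) = 0
~x: Gödel ¬ of 0.3 = 0 (operand ≠ 0)
((z /\ ~x) \/ ~x) = max(0, 0) = 0
((z /\ x) \/ ((z /\ ~x) \/ ~x)) = max(0.3, 0) = 0.3
(x -> y): 0.3 ≤ 1, so result = 1
(y -> x): 1 > 0.3, so result = 0.3
((x -> y) /\ (y -> x)) = min(1, 0.3) = 0.3
~x: Gödel ¬ of 0.3 = 0 (operand ≠ 0)
(x -> ~x): 0.3 > 0, so result = 0
(((x -> y) /\ (y -> x)) /\ (x -> ~x)) = min(0.3, 0) = 0
(((z /\ x) \/ ((z /\ ~x) \/ ~x)) -> (((x -> y) /\ (y -> x)) /\ (x -> ~x))): 0.3 > 0, so result = 0
(((((x -> y) /\ (y -> x)) /\ (x -> ~x)) -> ((z /\ x) \/ ((z /\ ~x) \/ ~x))) \/ (((z /\ x) \/ ((z /\ ~x) \/ ~x)) -> (((x -> y) /\ (y -> x)) /\ (x -> ~x)))) = max(1, 0) = 1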